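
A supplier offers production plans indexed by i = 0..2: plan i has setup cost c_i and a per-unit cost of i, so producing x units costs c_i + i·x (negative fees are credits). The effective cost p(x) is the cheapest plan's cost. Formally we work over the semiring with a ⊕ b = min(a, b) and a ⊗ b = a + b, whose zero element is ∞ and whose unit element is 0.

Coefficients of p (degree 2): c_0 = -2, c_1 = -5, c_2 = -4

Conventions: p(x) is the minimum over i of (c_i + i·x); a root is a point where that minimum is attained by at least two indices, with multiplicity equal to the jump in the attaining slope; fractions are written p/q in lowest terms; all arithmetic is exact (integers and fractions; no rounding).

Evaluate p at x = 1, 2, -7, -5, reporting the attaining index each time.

p(1) = min(-2+0·1=-2, -5+1·1=-4, -4+2·1=-2) = -4 (attained by i=1)
p(2) = min(-2+0·2=-2, -5+1·2=-3, -4+2·2=0) = -3 (attained by i=1)
p(-7) = min(-2+0·(-7)=-2, -5+1·(-7)=-12, -4+2·(-7)=-18) = -18 (attained by i=2)
p(-5) = min(-2+0·(-5)=-2, -5+1·(-5)=-10, -4+2·(-5)=-14) = -14 (attained by i=2)
Answer: p(1) = -4; p(2) = -3; p(-7) = -18; p(-5) = -14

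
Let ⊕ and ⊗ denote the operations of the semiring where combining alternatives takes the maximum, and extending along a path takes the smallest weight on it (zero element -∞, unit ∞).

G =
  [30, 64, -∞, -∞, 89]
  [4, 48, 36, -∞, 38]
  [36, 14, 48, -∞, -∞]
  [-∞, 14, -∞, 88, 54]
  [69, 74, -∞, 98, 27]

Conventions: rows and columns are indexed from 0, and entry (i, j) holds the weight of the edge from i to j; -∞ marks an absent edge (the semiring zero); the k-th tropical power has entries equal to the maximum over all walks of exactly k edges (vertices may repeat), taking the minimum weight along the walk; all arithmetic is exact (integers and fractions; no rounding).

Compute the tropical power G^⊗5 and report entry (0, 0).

G^⊗2:
  [69, 74, 36, 89, 38]
  [38, 48, 36, 38, 38]
  [36, 36, 48, -∞, 36]
  [54, 54, 14, 88, 54]
  [30, 64, 36, 88, 69]
G^⊗3:
  [38, 64, 36, 88, 69]
  [38, 48, 36, 38, 38]
  [36, 36, 48, 36, 36]
  [54, 54, 36, 88, 54]
  [69, 69, 36, 88, 54]
G^⊗4:
  [69, 69, 36, 88, 54]
  [38, 48, 36, 38, 38]
  [36, 36, 48, 36, 36]
  [54, 54, 36, 88, 54]
  [54, 64, 36, 88, 69]
G^⊗5:
  [54, 64, 36, 88, 69]
  [38, 48, 36, 38, 38]
  [36, 36, 48, 36, 36]
  [54, 54, 36, 88, 54]
  [69, 69, 36, 88, 54]
Key observation: the optimum is the walk 0->4->3->3->4->0, with weight 89 min 98 min 88 min 54 min 69 = 54.
Optimal value attained by: walk 0->4->3->3->4->0.
Answer: (G^⊗5)[0][0] = 54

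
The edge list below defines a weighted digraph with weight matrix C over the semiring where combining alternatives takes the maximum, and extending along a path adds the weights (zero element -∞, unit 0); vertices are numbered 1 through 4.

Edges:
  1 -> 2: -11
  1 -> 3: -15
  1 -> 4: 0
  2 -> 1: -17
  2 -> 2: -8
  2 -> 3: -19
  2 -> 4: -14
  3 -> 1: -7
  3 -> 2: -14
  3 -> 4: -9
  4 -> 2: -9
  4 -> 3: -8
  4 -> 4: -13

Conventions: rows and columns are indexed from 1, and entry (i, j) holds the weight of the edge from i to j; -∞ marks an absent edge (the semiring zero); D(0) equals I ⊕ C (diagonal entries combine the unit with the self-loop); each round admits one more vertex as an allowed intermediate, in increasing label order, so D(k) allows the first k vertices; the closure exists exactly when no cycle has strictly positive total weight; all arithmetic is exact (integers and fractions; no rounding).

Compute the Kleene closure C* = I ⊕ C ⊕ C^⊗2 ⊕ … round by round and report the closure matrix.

D(0):
  [0, -11, -15, 0]
  [-17, 0, -19, -14]
  [-7, -14, 0, -9]
  [-∞, -9, -8, 0]
D(1):
  [0, -11, -15, 0]
  [-17, 0, -19, -14]
  [-7, -14, 0, -7]
  [-∞, -9, -8, 0]
D(2):
  [0, -11, -15, 0]
  [-17, 0, -19, -14]
  [-7, -14, 0, -7]
  [-26, -9, -8, 0]
D(3):
  [0, -11, -15, 0]
  [-17, 0, -19, -14]
  [-7, -14, 0, -7]
  [-15, -9, -8, 0]
D(4):
  [0, -9, -8, 0]
  [-17, 0, -19, -14]
  [-7, -14, 0, -7]
  [-15, -9, -8, 0]
Answer: C* = [[0, -9, -8, 0], [-17, 0, -19, -14], [-7, -14, 0, -7], [-15, -9, -8, 0]]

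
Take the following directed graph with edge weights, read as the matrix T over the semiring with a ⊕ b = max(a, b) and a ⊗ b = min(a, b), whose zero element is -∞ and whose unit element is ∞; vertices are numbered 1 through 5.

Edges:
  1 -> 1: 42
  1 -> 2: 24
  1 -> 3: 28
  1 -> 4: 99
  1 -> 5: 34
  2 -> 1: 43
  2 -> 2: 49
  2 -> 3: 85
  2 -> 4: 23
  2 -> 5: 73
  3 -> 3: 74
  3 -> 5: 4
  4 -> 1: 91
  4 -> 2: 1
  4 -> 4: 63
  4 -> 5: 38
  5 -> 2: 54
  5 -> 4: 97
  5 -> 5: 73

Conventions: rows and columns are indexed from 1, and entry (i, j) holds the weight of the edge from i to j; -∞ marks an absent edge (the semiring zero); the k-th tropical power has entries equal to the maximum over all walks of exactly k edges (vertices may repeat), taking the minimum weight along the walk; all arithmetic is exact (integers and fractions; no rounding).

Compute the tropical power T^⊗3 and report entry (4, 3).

T^⊗2:
  [91, 34, 28, 63, 38]
  [43, 54, 74, 73, 73]
  [-∞, 4, 74, 4, 4]
  [63, 38, 28, 91, 38]
  [91, 54, 54, 73, 73]
T^⊗3:
  [63, 38, 34, 91, 38]
  [73, 54, 74, 73, 73]
  [4, 4, 74, 4, 4]
  [91, 38, 38, 63, 38]
  [73, 54, 54, 91, 73]
Key observation: the optimum is the walk 4->5->2->3, with weight 38 min 54 min 85 = 38.
Optimal value attained by: walk 4->5->2->3.
Answer: (T^⊗3)[4][3] = 38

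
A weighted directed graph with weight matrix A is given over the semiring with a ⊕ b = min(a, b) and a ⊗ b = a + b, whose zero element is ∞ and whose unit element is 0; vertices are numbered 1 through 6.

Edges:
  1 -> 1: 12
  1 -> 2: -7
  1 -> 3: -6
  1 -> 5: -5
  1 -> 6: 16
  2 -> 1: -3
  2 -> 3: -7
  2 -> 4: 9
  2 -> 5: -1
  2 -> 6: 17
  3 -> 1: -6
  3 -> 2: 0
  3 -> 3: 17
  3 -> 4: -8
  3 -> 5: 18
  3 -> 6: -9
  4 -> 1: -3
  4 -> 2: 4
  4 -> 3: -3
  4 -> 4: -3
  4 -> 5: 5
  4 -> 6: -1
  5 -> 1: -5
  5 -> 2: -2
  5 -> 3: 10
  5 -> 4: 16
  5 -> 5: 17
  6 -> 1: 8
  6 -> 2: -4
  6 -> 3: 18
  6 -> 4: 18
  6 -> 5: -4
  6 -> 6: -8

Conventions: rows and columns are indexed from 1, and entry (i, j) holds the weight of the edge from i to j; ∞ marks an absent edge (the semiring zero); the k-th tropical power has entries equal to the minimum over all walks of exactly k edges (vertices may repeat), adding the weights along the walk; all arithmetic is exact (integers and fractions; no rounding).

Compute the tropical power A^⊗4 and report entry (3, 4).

A^⊗2:
  [-12, -7, -14, -14, -8, -15]
  [-13, -10, -9, -15, -8, -16]
  [-11, -13, -12, -11, -13, -17]
  [-9, -10, -9, -11, -8, -12]
  [-5, -12, -11, 2, -10, 1]
  [-9, -12, -11, 5, -12, -16]
A^⊗3:
  [-20, -19, -18, -22, -19, -23]
  [-18, -20, -19, -18, -20, -24]
  [-18, -21, -20, -20, -21, -25]
  [-15, -16, -17, -17, -16, -20]
  [-17, -12, -19, -19, -13, -20]
  [-17, -20, -19, -19, -20, -24]
A^⊗4:
  [-25, -27, -26, -26, -27, -31]
  [-25, -28, -27, -27, -28, -32]
  [-26, -29, -28, -28, -29, -33]
  [-23, -24, -23, -25, -24, -28]
  [-25, -24, -23, -27, -24, -28]
  [-25, -28, -27, -27, -28, -32]
Key observation: the optimum is the walk 3->1->2->3->4, with weight (-6) + (-7) + (-7) + (-8) = -28.
Optimal value attained by: walk 3->1->2->3->4.
Answer: (A^⊗4)[3][4] = -28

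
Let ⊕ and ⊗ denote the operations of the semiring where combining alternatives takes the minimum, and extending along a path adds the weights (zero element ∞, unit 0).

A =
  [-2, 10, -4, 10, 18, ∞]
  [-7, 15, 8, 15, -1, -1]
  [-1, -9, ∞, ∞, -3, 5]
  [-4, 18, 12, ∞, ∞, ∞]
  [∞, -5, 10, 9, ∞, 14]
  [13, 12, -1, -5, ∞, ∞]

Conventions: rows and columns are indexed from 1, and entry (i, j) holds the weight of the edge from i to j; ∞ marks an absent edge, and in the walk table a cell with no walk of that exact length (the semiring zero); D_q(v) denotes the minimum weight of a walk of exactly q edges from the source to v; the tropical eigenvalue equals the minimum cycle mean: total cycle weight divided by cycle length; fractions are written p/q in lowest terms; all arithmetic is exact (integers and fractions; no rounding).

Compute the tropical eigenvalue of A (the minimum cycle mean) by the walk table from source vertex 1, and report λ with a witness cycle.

q=0: [0, ∞, ∞, ∞, ∞, ∞]
q=1: [-2, 10, -4, 10, 18, ∞]
q=2: [-5, -13, -6, 8, -7, 1]
q=3: [-20, -15, -9, -4, -14, -14]
q=4: [-22, -19, -24, -19, -16, -16]
q=5: [-26, -33, -26, -21, -27, -20]
q=6: [-40, -35, -30, -25, -34, -34]
Optimal cycle mean attained by: cycle 1->3->2->1, total (-4) + (-9) + (-7), length 3.
Answer: λ = -20/3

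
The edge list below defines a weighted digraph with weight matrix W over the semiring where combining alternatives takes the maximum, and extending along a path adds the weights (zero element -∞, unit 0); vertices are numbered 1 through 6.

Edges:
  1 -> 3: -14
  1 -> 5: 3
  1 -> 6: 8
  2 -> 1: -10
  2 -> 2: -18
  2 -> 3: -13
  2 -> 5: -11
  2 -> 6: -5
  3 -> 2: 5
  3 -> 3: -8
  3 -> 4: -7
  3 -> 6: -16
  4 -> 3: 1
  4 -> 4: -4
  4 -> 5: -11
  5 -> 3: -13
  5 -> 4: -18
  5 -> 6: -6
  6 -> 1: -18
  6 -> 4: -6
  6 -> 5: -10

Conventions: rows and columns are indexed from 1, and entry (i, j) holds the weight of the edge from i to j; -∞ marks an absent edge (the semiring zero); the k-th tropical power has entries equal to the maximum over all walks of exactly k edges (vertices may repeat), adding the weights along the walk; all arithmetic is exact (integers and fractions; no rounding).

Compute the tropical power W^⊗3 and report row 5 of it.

W^⊗2:
  [-10, -9, -10, 2, -2, -3]
  [-23, -8, -21, -11, -7, -2]
  [-5, -3, -6, -11, -6, 0]
  [-∞, 6, -3, -6, -15, -15]
  [-24, -8, -17, -12, -16, -29]
  [-∞, -∞, -5, -10, -15, -10]
W^⊗3:
  [-19, -5, 3, -2, -7, -2]
  [-18, -16, -10, -8, -12, -13]
  [-13, -1, -10, -6, -2, 3]
  [-4, 2, -5, -10, -5, 1]
  [-18, -12, -11, -16, -19, -13]
  [-28, 0, -9, -12, -20, -21]
Answer: row 5 of W^⊗3 = [-18, -12, -11, -16, -19, -13]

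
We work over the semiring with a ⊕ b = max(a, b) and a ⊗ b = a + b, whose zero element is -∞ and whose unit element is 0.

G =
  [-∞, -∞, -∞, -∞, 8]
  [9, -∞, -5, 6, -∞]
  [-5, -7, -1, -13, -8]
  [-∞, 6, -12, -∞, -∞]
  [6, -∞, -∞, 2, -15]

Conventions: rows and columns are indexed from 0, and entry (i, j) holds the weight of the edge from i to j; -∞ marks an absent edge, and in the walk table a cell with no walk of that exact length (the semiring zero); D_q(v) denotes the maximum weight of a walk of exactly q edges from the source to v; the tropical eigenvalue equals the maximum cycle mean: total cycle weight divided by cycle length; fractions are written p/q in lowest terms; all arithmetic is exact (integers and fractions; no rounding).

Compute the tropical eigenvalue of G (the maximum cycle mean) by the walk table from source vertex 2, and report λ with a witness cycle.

q=0: [-∞, -∞, 0, -∞, -∞]
q=1: [-5, -7, -1, -13, -8]
q=2: [2, -7, -2, -1, 3]
q=3: [9, 5, -3, 5, 10]
q=4: [16, 11, 0, 12, 17]
q=5: [23, 18, 6, 19, 24]
Optimal cycle mean attained by: cycle 0->4->0, total 8 + 6, length 2.
Answer: λ = 7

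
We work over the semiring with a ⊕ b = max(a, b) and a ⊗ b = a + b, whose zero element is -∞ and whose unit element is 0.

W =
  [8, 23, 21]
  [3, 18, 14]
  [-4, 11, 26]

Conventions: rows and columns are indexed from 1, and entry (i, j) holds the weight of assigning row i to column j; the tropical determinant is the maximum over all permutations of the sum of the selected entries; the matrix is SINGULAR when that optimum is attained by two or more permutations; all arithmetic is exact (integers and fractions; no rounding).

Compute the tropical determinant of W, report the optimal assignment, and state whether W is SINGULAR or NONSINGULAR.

σ = (1, 2, 3): 8 + 18 + 26 = 52
σ = (1, 3, 2): 8 + 14 + 11 = 33
σ = (2, 1, 3): 23 + 3 + 26 = 52
σ = (2, 3, 1): 23 + 14 + (-4) = 33
σ = (3, 1, 2): 21 + 3 + 11 = 35
σ = (3, 2, 1): 21 + 18 + (-4) = 35
Optimal value attained by: σ = (1, 2, 3).
Answer: det⊕(W) = 52; verdict: SINGULAR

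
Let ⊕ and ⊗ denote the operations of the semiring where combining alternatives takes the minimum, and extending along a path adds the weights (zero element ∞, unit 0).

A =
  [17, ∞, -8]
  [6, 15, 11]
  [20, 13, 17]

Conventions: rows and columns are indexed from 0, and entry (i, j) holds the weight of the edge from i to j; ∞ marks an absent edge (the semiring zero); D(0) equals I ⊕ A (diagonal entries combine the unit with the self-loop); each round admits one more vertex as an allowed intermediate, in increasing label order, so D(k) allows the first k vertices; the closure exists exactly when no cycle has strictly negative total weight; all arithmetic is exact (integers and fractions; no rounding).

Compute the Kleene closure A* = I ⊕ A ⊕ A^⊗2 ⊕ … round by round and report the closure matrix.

D(0):
  [0, ∞, -8]
  [6, 0, 11]
  [20, 13, 0]
D(1):
  [0, ∞, -8]
  [6, 0, -2]
  [20, 13, 0]
D(2):
  [0, ∞, -8]
  [6, 0, -2]
  [19, 13, 0]
D(3):
  [0, 5, -8]
  [6, 0, -2]
  [19, 13, 0]
Answer: A* = [[0, 5, -8], [6, 0, -2], [19, 13, 0]]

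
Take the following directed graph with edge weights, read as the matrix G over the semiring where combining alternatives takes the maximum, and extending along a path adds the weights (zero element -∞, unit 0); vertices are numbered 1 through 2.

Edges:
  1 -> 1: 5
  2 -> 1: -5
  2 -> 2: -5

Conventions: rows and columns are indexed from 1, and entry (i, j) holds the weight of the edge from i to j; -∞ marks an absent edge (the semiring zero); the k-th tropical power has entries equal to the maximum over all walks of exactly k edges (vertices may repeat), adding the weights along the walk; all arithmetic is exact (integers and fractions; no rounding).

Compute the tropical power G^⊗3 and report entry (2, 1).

G^⊗2:
  [10, -∞]
  [0, -10]
G^⊗3:
  [15, -∞]
  [5, -15]
Key observation: the optimum is the walk 2->1->1->1, with weight (-5) + 5 + 5 = 5.
Optimal value attained by: walk 2->1->1->1.
Answer: (G^⊗3)[2][1] = 5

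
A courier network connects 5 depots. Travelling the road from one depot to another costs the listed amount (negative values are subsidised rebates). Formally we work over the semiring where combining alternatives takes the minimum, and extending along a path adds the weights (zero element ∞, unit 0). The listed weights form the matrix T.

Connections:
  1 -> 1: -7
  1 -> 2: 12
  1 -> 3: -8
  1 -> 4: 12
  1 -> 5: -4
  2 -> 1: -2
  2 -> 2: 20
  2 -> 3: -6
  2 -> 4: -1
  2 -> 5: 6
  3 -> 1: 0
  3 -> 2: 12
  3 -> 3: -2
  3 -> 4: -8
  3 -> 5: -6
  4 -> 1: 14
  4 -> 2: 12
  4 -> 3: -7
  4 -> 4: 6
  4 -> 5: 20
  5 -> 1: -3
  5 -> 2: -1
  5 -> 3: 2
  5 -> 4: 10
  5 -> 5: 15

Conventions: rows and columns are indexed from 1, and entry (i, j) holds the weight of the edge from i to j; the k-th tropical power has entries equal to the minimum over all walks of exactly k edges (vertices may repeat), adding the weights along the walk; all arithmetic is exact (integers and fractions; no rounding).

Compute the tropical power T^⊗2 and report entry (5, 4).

T^⊗2:
  [-14, -5, -15, -16, -14]
  [-9, 5, -10, -14, -12]
  [-9, -7, -15, -10, -8]
  [-7, 5, -9, -15, -13]
  [-10, 9, -11, -6, -7]
Key observation: the optimum is the walk 5->3->4, with weight 2 + (-8) = -6.
Optimal value attained by: walk 5->3->4.
Answer: (T^⊗2)[5][4] = -6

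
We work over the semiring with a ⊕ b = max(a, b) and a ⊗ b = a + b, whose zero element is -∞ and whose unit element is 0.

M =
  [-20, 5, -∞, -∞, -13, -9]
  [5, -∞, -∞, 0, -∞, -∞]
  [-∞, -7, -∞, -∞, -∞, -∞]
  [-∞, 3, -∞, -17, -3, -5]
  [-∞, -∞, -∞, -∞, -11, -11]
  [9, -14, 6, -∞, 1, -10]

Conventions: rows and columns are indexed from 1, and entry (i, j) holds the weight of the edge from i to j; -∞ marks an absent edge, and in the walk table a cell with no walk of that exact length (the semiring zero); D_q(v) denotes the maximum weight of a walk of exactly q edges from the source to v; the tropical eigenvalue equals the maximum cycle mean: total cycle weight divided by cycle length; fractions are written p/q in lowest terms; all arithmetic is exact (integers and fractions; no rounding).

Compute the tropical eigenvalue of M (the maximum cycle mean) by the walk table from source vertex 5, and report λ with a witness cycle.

q=0: [-∞, -∞, -∞, -∞, 0, -∞]
q=1: [-∞, -∞, -∞, -∞, -11, -11]
q=2: [-2, -25, -5, -∞, -10, -21]
q=3: [-12, 3, -15, -25, -15, -11]
q=4: [8, -7, -5, 3, -10, -21]
q=5: [-2, 13, -15, -7, 0, -1]
q=6: [18, 3, 5, 13, 0, -11]
Optimal cycle mean attained by: cycle 1->2->1, total 5 + 5, length 2.
Answer: λ = 5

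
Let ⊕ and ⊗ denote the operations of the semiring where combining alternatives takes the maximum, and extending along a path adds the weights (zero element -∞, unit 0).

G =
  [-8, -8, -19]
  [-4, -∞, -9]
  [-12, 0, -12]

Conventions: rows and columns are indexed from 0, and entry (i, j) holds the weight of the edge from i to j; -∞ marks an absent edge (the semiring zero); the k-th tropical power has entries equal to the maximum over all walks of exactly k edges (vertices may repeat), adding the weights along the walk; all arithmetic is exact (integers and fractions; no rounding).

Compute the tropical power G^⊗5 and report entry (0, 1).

G^⊗2:
  [-12, -16, -17]
  [-12, -9, -21]
  [-4, -12, -9]
G^⊗3:
  [-20, -17, -25]
  [-13, -20, -18]
  [-12, -9, -21]
G^⊗4:
  [-21, -25, -26]
  [-21, -18, -29]
  [-13, -20, -18]
G^⊗5:
  [-29, -26, -34]
  [-22, -29, -27]
  [-21, -18, -29]
Key observation: the optimum is the walk 0->1->2->1->2->1, with weight (-8) + (-9) + 0 + (-9) + 0 = -26.
Optimal value attained by: walk 0->1->2->1->2->1.
Answer: (G^⊗5)[0][1] = -26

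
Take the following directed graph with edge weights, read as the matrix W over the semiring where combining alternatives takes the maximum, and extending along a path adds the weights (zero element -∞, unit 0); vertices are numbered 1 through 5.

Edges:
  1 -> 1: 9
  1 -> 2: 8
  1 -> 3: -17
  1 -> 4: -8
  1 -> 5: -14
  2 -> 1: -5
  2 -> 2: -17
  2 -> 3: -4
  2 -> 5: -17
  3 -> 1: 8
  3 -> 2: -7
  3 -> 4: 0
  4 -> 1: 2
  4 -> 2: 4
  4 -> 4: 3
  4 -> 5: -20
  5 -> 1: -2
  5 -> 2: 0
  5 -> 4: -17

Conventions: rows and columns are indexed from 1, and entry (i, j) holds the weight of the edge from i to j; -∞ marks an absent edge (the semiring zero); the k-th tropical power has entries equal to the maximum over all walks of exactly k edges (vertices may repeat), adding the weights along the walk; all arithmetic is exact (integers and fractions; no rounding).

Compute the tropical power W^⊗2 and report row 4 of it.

W^⊗2:
  [18, 17, 4, 1, -5]
  [4, 3, -21, -4, -19]
  [17, 16, -9, 3, -6]
  [11, 10, 0, 6, -12]
  [7, 6, -4, -10, -16]
Answer: row 4 of W^⊗2 = [11, 10, 0, 6, -12]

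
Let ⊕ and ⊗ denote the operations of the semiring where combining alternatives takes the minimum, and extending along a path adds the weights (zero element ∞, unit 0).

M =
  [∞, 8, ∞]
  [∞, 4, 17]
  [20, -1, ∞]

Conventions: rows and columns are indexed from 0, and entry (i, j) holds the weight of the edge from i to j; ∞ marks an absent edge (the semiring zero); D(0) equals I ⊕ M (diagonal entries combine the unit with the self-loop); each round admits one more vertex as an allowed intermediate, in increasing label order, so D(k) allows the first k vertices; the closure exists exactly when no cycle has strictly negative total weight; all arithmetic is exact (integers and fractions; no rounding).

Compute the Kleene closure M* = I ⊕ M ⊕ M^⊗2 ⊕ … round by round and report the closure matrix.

D(0):
  [0, 8, ∞]
  [∞, 0, 17]
  [20, -1, 0]
D(1):
  [0, 8, ∞]
  [∞, 0, 17]
  [20, -1, 0]
D(2):
  [0, 8, 25]
  [∞, 0, 17]
  [20, -1, 0]
D(3):
  [0, 8, 25]
  [37, 0, 17]
  [20, -1, 0]
Answer: M* = [[0, 8, 25], [37, 0, 17], [20, -1, 0]]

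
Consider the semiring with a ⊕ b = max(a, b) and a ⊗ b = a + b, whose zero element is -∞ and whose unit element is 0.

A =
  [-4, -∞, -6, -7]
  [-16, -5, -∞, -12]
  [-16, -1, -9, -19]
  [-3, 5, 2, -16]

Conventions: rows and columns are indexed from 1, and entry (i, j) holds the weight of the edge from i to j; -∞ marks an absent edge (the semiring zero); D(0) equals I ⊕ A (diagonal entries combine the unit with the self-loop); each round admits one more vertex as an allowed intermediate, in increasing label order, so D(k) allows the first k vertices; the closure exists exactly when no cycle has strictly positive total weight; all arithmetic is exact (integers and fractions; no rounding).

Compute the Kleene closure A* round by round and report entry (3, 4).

D(0):
  [0, -∞, -6, -7]
  [-16, 0, -∞, -12]
  [-16, -1, 0, -19]
  [-3, 5, 2, 0]
D(1):
  [0, -∞, -6, -7]
  [-16, 0, -22, -12]
  [-16, -1, 0, -19]
  [-3, 5, 2, 0]
D(2):
  [0, -∞, -6, -7]
  [-16, 0, -22, -12]
  [-16, -1, 0, -13]
  [-3, 5, 2, 0]
D(3):
  [0, -7, -6, -7]
  [-16, 0, -22, -12]
  [-16, -1, 0, -13]
  [-3, 5, 2, 0]
D(4):
  [0, -2, -5, -7]
  [-15, 0, -10, -12]
  [-16, -1, 0, -13]
  [-3, 5, 2, 0]
Answer: A*[3][4] = -13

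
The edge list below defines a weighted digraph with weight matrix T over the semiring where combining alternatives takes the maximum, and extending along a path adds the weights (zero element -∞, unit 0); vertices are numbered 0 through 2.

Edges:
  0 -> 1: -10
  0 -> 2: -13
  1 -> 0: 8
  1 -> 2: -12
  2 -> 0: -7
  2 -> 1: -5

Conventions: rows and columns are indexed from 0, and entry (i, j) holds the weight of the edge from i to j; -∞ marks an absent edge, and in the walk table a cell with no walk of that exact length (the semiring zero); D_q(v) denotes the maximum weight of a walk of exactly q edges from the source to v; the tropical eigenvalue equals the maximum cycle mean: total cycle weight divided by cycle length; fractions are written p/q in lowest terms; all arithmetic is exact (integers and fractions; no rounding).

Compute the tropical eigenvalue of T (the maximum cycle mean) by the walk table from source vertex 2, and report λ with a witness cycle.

q=0: [-∞, -∞, 0]
q=1: [-7, -5, -∞]
q=2: [3, -17, -17]
q=3: [-9, -7, -10]
Optimal cycle mean attained by: cycle 0->1->0, total (-10) + 8, length 2.
Answer: λ = -1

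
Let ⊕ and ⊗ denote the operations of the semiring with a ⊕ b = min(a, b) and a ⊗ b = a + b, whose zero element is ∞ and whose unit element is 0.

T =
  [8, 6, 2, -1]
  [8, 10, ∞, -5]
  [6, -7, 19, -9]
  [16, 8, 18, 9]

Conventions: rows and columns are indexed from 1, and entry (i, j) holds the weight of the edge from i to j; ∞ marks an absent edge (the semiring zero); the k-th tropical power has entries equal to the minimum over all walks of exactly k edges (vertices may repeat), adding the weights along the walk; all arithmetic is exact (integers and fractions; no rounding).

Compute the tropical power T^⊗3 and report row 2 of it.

T^⊗2:
  [8, -5, 10, -7]
  [11, 3, 10, 4]
  [1, -1, 8, -12]
  [16, 11, 18, 3]
T^⊗3:
  [3, 1, 10, -10]
  [11, 3, 13, -2]
  [4, -4, 3, -6]
  [19, 11, 18, 6]
Answer: row 2 of T^⊗3 = [11, 3, 13, -2]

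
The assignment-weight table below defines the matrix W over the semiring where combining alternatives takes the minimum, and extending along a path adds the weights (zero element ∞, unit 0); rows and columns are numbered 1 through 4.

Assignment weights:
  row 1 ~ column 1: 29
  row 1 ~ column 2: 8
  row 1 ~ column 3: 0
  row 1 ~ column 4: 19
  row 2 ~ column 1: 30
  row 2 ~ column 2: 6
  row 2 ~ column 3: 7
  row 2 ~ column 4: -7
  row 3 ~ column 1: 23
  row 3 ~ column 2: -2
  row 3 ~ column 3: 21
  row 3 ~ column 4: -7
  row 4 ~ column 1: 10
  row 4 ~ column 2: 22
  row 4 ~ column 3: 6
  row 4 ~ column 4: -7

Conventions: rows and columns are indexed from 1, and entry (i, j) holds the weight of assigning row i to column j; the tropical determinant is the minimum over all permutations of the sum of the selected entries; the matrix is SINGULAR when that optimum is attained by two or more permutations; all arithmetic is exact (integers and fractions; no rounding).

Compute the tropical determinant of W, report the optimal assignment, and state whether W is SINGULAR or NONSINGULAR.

σ = (1, 2, 3, 4): 29 + 6 + 21 + (-7) = 49
σ = (1, 2, 4, 3): 29 + 6 + (-7) + 6 = 34
σ = (1, 3, 2, 4): 29 + 7 + (-2) + (-7) = 27
σ = (1, 3, 4, 2): 29 + 7 + (-7) + 22 = 51
σ = (1, 4, 2, 3): 29 + (-7) + (-2) + 6 = 26
σ = (1, 4, 3, 2): 29 + (-7) + 21 + 22 = 65
σ = (2, 1, 3, 4): 8 + 30 + 21 + (-7) = 52
σ = (2, 1, 4, 3): 8 + 30 + (-7) + 6 = 37
σ = (2, 3, 1, 4): 8 + 7 + 23 + (-7) = 31
σ = (2, 3, 4, 1): 8 + 7 + (-7) + 10 = 18
σ = (2, 4, 1, 3): 8 + (-7) + 23 + 6 = 30
σ = (2, 4, 3, 1): 8 + (-7) + 21 + 10 = 32
σ = (3, 1, 2, 4): 0 + 30 + (-2) + (-7) = 21
σ = (3, 1, 4, 2): 0 + 30 + (-7) + 22 = 45
σ = (3, 2, 1, 4): 0 + 6 + 23 + (-7) = 22
σ = (3, 2, 4, 1): 0 + 6 + (-7) + 10 = 9
σ = (3, 4, 1, 2): 0 + (-7) + 23 + 22 = 38
σ = (3, 4, 2, 1): 0 + (-7) + (-2) + 10 = 1
σ = (4, 1, 2, 3): 19 + 30 + (-2) + 6 = 53
σ = (4, 1, 3, 2): 19 + 30 + 21 + 22 = 92
σ = (4, 2, 1, 3): 19 + 6 + 23 + 6 = 54
σ = (4, 2, 3, 1): 19 + 6 + 21 + 10 = 56
σ = (4, 3, 1, 2): 19 + 7 + 23 + 22 = 71
σ = (4, 3, 2, 1): 19 + 7 + (-2) + 10 = 34
Optimal value attained by: σ = (3, 4, 2, 1).
Answer: det⊕(W) = 1; verdict: NONSINGULAR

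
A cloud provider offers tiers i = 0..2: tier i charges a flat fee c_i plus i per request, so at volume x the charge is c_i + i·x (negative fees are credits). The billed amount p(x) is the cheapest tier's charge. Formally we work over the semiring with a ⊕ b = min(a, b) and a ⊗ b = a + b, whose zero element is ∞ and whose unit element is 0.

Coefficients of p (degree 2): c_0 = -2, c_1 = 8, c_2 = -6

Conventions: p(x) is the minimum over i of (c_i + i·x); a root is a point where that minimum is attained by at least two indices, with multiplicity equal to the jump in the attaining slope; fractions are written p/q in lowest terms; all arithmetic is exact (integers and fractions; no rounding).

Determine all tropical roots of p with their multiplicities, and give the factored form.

hull edge (i=0, c=-2) to (i=2, c=-6): slope -2, span 2
Factored form: p(x) = -6 ⊗ (x ⊕ 2) ⊗ (x ⊕ 2)
Answer: roots = 2 (mult 2)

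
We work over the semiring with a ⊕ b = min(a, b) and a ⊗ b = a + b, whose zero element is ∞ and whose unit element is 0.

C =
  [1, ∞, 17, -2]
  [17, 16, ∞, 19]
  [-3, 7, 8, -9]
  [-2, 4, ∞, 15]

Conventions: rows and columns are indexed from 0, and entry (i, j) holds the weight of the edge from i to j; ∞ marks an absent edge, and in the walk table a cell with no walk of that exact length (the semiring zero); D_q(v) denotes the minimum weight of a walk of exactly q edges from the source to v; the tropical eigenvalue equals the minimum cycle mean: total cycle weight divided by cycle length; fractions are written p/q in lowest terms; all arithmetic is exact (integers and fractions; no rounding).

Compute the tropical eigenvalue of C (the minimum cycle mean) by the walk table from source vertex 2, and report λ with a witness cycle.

q=0: [∞, ∞, 0, ∞]
q=1: [-3, 7, 8, -9]
q=2: [-11, -5, 14, -5]
q=3: [-10, -1, 6, -13]
q=4: [-15, -9, 7, -12]
Optimal cycle mean attained by: cycle 0->3->0, total (-2) + (-2), length 2.
Answer: λ = -2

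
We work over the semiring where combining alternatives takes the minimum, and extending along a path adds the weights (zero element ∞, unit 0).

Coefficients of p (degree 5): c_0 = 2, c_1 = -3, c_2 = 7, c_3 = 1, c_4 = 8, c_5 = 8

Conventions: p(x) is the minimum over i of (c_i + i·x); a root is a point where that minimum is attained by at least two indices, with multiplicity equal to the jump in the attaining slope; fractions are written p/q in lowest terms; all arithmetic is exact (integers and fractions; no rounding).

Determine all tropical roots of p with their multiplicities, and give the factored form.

hull edge (i=0, c=2) to (i=1, c=-3): slope -5, span 1
hull edge (i=1, c=-3) to (i=3, c=1): slope 2, span 2
hull edge (i=3, c=1) to (i=5, c=8): slope 7/2, span 2
Factored form: p(x) = 8 ⊗ (x ⊕ (-7/2)) ⊗ (x ⊕ (-7/2)) ⊗ (x ⊕ (-2)) ⊗ (x ⊕ (-2)) ⊗ (x ⊕ 5)
Answer: roots = -7/2 (mult 2), -2 (mult 2), 5 (mult 1)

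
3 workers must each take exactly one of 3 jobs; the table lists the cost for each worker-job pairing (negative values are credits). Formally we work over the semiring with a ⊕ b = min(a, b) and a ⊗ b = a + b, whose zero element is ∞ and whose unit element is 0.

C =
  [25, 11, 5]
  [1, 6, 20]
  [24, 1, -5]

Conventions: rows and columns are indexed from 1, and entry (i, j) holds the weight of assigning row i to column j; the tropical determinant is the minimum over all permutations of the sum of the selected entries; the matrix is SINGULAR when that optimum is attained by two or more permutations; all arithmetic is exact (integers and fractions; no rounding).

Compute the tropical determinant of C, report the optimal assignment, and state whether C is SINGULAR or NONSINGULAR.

σ = (1, 2, 3): 25 + 6 + (-5) = 26
σ = (1, 3, 2): 25 + 20 + 1 = 46
σ = (2, 1, 3): 11 + 1 + (-5) = 7
σ = (2, 3, 1): 11 + 20 + 24 = 55
σ = (3, 1, 2): 5 + 1 + 1 = 7
σ = (3, 2, 1): 5 + 6 + 24 = 35
Optimal value attained by: σ = (2, 1, 3).
Answer: det⊕(C) = 7; verdict: SINGULAR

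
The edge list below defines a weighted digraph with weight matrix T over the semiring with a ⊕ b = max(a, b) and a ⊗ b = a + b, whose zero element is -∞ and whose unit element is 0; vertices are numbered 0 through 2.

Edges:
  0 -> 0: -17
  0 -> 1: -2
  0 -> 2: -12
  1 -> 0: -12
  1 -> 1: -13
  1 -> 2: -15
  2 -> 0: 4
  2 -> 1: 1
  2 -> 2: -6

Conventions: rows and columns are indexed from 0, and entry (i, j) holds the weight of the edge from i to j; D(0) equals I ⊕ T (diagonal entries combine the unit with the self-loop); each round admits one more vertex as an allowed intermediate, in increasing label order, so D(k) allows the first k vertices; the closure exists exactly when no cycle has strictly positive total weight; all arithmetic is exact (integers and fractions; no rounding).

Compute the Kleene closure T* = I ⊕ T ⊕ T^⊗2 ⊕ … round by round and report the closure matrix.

D(0):
  [0, -2, -12]
  [-12, 0, -15]
  [4, 1, 0]
D(1):
  [0, -2, -12]
  [-12, 0, -15]
  [4, 2, 0]
D(2):
  [0, -2, -12]
  [-12, 0, -15]
  [4, 2, 0]
D(3):
  [0, -2, -12]
  [-11, 0, -15]
  [4, 2, 0]
Answer: T* = [[0, -2, -12], [-11, 0, -15], [4, 2, 0]]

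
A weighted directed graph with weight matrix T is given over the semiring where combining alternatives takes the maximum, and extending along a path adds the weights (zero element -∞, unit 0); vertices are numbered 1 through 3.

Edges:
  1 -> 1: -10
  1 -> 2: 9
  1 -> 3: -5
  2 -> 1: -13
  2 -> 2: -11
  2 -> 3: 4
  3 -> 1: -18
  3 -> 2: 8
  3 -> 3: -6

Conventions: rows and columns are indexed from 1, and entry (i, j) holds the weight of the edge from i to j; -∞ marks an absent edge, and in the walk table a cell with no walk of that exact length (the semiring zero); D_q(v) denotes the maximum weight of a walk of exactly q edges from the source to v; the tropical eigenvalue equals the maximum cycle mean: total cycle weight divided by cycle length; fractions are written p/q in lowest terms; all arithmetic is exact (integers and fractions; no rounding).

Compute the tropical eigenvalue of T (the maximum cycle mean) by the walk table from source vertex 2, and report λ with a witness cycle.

q=0: [-∞, 0, -∞]
q=1: [-13, -11, 4]
q=2: [-14, 12, -2]
q=3: [-1, 6, 16]
Optimal cycle mean attained by: cycle 2->3->2, total 4 + 8, length 2.
Answer: λ = 6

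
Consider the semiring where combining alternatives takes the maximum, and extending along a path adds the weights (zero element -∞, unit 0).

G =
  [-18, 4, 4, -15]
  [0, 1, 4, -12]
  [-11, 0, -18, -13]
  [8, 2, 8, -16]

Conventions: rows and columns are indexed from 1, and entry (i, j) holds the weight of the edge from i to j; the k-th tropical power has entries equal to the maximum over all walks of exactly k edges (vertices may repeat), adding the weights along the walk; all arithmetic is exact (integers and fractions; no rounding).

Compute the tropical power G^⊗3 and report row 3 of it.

G^⊗2:
  [4, 5, 8, -8]
  [1, 4, 5, -9]
  [0, 1, 4, -12]
  [2, 12, 12, -5]
G^⊗3:
  [5, 8, 9, -5]
  [4, 5, 8, -8]
  [1, 4, 5, -9]
  [12, 13, 16, 0]
Answer: row 3 of G^⊗3 = [1, 4, 5, -9]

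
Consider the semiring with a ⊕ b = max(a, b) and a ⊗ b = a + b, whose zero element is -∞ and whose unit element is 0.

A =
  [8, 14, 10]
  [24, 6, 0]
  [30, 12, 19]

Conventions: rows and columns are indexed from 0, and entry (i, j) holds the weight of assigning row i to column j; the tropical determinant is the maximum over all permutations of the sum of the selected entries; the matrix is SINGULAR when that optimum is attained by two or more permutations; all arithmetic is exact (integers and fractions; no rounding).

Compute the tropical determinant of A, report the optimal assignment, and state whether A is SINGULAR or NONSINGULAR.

σ = (0, 1, 2): 8 + 6 + 19 = 33
σ = (0, 2, 1): 8 + 0 + 12 = 20
σ = (1, 0, 2): 14 + 24 + 19 = 57
σ = (1, 2, 0): 14 + 0 + 30 = 44
σ = (2, 0, 1): 10 + 24 + 12 = 46
σ = (2, 1, 0): 10 + 6 + 30 = 46
Optimal value attained by: σ = (1, 0, 2).
Answer: det⊕(A) = 57; verdict: NONSINGULAR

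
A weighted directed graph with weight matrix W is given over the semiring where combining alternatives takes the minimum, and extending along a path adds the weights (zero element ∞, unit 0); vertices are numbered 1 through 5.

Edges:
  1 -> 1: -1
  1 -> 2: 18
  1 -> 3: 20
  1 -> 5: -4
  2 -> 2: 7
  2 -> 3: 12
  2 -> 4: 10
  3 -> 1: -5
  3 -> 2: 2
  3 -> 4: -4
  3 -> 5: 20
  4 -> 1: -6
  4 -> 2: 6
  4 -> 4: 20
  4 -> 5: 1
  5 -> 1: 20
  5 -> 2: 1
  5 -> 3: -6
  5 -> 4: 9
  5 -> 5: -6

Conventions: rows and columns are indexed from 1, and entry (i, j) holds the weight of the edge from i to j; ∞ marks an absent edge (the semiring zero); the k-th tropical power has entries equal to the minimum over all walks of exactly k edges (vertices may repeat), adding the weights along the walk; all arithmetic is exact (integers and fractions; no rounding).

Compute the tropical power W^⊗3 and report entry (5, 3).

W^⊗2:
  [-2, -3, -10, 5, -10]
  [4, 14, 19, 8, 11]
  [-10, 2, 14, 12, -9]
  [-7, 2, -5, 10, -10]
  [-11, -5, -12, -10, -12]
W^⊗3:
  [-15, -9, -16, -14, -16]
  [2, 12, 5, 15, 0]
  [-11, -8, -15, 0, -15]
  [-10, -9, -16, -9, -16]
  [-17, -11, -18, -16, -18]
Key observation: the optimum is the walk 5->5->5->3, with weight (-6) + (-6) + (-6) = -18.
Optimal value attained by: walk 5->5->5->3.
Answer: (W^⊗3)[5][3] = -18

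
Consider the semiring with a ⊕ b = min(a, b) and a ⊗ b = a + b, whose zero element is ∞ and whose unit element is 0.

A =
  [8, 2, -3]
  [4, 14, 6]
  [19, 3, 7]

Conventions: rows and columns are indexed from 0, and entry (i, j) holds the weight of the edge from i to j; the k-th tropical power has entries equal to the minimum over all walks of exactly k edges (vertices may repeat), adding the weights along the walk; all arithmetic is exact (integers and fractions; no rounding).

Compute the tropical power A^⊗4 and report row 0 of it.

A^⊗2:
  [6, 0, 4]
  [12, 6, 1]
  [7, 10, 9]
A^⊗3:
  [4, 7, 3]
  [10, 4, 8]
  [14, 9, 4]
A^⊗4:
  [11, 6, 1]
  [8, 11, 7]
  [13, 7, 11]
Answer: row 0 of A^⊗4 = [11, 6, 1]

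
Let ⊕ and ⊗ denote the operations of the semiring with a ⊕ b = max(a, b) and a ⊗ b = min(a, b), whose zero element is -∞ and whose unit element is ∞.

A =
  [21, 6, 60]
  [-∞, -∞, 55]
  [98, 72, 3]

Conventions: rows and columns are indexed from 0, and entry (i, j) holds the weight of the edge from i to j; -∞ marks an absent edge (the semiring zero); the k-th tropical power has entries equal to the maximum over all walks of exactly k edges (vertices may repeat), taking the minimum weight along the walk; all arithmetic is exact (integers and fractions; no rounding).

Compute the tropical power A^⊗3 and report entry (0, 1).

A^⊗2:
  [60, 60, 21]
  [55, 55, 3]
  [21, 6, 60]
A^⊗3:
  [21, 21, 60]
  [21, 6, 55]
  [60, 60, 21]
Key observation: the optimum is the walk 0->0->2->1, with weight 21 min 60 min 72 = 21.
Optimal value attained by: walk 0->0->2->1.
Answer: (A^⊗3)[0][1] = 21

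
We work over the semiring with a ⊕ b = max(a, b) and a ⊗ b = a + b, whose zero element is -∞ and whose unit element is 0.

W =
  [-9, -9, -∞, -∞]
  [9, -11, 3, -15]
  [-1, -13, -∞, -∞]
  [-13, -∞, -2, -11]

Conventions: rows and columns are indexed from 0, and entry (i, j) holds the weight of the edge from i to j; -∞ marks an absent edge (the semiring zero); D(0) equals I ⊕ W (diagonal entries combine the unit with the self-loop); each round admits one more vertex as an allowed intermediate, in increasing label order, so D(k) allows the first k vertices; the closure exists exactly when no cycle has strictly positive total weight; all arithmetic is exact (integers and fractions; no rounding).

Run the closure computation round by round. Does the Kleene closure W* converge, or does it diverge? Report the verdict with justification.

D(0):
  [0, -9, -∞, -∞]
  [9, 0, 3, -15]
  [-1, -13, 0, -∞]
  [-13, -∞, -2, 0]
D(1):
  [0, -9, -∞, -∞]
  [9, 0, 3, -15]
  [-1, -10, 0, -∞]
  [-13, -22, -2, 0]
D(2):
  [0, -9, -6, -24]
  [9, 0, 3, -15]
  [-1, -10, 0, -25]
  [-13, -22, -2, 0]
D(3):
  [0, -9, -6, -24]
  [9, 0, 3, -15]
  [-1, -10, 0, -25]
  [-3, -12, -2, 0]
D(4):
  [0, -9, -6, -24]
  [9, 0, 3, -15]
  [-1, -10, 0, -25]
  [-3, -12, -2, 0]
Key observation: every diagonal entry stays at the unit through all rounds, so no improving cycle exists.
Answer: CONVERGES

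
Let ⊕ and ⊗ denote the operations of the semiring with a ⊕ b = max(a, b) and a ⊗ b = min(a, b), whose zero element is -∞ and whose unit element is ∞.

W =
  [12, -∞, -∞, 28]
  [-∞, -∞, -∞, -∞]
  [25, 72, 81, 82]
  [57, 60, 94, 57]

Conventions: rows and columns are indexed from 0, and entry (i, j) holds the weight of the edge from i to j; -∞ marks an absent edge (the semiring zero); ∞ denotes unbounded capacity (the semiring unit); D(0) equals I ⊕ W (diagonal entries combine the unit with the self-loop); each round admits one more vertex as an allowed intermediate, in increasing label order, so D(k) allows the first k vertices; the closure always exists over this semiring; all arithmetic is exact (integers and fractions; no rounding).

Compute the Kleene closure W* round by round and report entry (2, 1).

D(0):
  [∞, -∞, -∞, 28]
  [-∞, ∞, -∞, -∞]
  [25, 72, ∞, 82]
  [57, 60, 94, ∞]
D(1):
  [∞, -∞, -∞, 28]
  [-∞, ∞, -∞, -∞]
  [25, 72, ∞, 82]
  [57, 60, 94, ∞]
D(2):
  [∞, -∞, -∞, 28]
  [-∞, ∞, -∞, -∞]
  [25, 72, ∞, 82]
  [57, 60, 94, ∞]
D(3):
  [∞, -∞, -∞, 28]
  [-∞, ∞, -∞, -∞]
  [25, 72, ∞, 82]
  [57, 72, 94, ∞]
D(4):
  [∞, 28, 28, 28]
  [-∞, ∞, -∞, -∞]
  [57, 72, ∞, 82]
  [57, 72, 94, ∞]
Answer: W*[2][1] = 72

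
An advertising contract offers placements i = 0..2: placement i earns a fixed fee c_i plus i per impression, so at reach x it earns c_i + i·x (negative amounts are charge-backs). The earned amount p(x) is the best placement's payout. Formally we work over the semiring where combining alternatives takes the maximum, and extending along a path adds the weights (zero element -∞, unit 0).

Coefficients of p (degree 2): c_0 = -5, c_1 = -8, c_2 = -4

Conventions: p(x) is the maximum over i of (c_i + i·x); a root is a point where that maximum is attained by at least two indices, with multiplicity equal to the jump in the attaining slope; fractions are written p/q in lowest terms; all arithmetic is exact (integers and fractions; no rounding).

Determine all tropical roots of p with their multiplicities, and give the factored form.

hull edge (i=0, c=-5) to (i=2, c=-4): slope 1/2, span 2
Factored form: p(x) = -4 ⊗ (x ⊕ (-1/2)) ⊗ (x ⊕ (-1/2))
Answer: roots = -1/2 (mult 2)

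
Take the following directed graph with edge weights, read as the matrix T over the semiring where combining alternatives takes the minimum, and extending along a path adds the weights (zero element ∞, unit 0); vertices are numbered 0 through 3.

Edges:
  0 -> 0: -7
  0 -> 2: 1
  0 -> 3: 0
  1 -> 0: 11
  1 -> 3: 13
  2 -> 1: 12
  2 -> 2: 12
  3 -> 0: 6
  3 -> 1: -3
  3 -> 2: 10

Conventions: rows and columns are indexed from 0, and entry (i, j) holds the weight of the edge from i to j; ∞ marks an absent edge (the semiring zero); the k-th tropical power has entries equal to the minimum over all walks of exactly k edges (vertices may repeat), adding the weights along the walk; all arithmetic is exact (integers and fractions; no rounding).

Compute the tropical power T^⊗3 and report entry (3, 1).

T^⊗2:
  [-14, -3, -6, -7]
  [4, 10, 12, 11]
  [23, 24, 24, 25]
  [-1, 22, 7, 6]
T^⊗3:
  [-21, -10, -13, -14]
  [-3, 8, 5, 4]
  [16, 22, 24, 23]
  [-8, 3, 0, -1]
Key observation: the optimum is the walk 3->0->3->1, with weight 6 + 0 + (-3) = 3.
Optimal value attained by: walk 3->0->3->1.
Answer: (T^⊗3)[3][1] = 3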